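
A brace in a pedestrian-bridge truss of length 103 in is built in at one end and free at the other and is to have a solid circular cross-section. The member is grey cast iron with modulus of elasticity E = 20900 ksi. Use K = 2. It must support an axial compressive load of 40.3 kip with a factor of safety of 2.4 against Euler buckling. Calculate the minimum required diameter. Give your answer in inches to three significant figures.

Required P_cr = n·P = 2.4 × 40.3 = 96.72 kip
L_e = K·L = 2 × 103 = 206.0 in
Required I = P_cr·L_e²/(π²E) = 9.672×10^4 × 206.0² / (π² × 2.09×10^7) = 19.90 in⁴
Solid circle: I = πd⁴/64  ⇒  d = (64I/π)^(1/4) = (64×19.90/π)^(1/4) = 4.49 in

d ≈ 4.49 in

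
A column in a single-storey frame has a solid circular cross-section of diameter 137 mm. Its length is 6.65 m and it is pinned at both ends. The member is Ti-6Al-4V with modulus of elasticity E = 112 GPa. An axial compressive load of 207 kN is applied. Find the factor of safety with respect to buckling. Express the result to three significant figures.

n ≈ 2.09

I = πd⁴/64 = π×137⁴/64 = 1.729×10^7 mm⁴
I = 1.729×10^7 mm⁴ = 1.729×10^-5 m⁴
Effective length L_e = K·L = 1 × 6.65 = 6.650 m
P_cr = π²EI / L_e² = π² × 112×10⁹ × 1.729×10^-5 / 6.650² = 4.322×10^5 N
Factor of safety n = P_cr / P = 432.24 / 207 = 2.09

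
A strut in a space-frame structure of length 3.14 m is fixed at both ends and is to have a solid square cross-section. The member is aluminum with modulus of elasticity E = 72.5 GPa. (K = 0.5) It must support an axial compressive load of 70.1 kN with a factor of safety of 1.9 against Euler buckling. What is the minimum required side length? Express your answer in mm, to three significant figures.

Required P_cr = n·P = 1.9 × 70.1 = 133.2 kN
L_e = K·L = 0.5 × 3.14 = 1.570 m
Required I = P_cr·L_e²/(π²E) = 1.332×10^5 × 1.570² / (π² × 7.25×10^10) = 4.588×10^-7 m⁴
I_req = 4.588×10^5 mm⁴
Solid square: I = a⁴/12  ⇒  a = (12I)^(1/4) = (12×4.588×10^5)^(1/4) = 48.4 mm

a ≈ 48.4 mm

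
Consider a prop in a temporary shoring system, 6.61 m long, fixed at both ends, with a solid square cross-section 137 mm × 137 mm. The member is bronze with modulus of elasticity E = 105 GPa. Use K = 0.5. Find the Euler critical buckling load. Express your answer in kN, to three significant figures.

I = a⁴/12 = 137⁴/12 = 2.936×10^7 mm⁴
I = 2.936×10^7 mm⁴ = 2.936×10^-5 m⁴
Effective length L_e = K·L = 0.5 × 6.61 = 3.305 m
P_cr = π²EI / L_e² = π² × 105×10⁹ × 2.936×10^-5 / 3.305² = 2.785×10^6 N

P_cr ≈ 2790 kN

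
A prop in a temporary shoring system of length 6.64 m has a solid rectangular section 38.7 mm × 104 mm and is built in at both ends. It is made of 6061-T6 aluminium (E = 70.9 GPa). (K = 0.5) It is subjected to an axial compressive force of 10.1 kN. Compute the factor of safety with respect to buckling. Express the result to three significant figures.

Buckling occurs about the weak axis: I_min = h·b³/12 with b = 38.7 mm (the shorter side).
I_min = 104×38.7³/12 = 5.023×10^5 mm⁴
I = 5.023×10^5 mm⁴ = 5.023×10^-7 m⁴
Effective length L_e = K·L = 0.5 × 6.64 = 3.320 m
P_cr = π²EI / L_e² = π² × 70.9×10⁹ × 5.023×10^-7 / 3.320² = 3.189×10^4 N
Factor of safety n = P_cr / P = 31.890 / 10.1 = 3.16

n ≈ 3.16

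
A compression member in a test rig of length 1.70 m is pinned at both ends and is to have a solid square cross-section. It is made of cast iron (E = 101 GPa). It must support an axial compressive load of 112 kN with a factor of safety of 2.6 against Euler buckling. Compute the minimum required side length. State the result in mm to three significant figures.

Required P_cr = n·P = 2.6 × 112 = 291.2 kN
L_e = K·L = 1 × 1.70 = 1.700 m
Required I = P_cr·L_e²/(π²E) = 2.912×10^5 × 1.700² / (π² × 1.01×10^11) = 8.442×10^-7 m⁴
I_req = 8.442×10^5 mm⁴
Solid square: I = a⁴/12  ⇒  a = (12I)^(1/4) = (12×8.442×10^5)^(1/4) = 56.4 mm

a ≈ 56.4 mm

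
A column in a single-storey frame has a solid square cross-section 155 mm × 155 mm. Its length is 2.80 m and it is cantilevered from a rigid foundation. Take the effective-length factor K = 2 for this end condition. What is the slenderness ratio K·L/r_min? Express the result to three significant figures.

λ ≈ 125

I = a⁴/12 = 155⁴/12 = 4.810×10^7 mm⁴
A = 2.402×10^4 mm²;  r_min = √(I/A) = √(4.810×10^7/2.402×10^4) = 44.74 mm
L_e = K·L = 2 × 2.80 m = 5.600 m = 5600.0 mm
λ = L_e / r_min = 5600.0 / 44.74 = 125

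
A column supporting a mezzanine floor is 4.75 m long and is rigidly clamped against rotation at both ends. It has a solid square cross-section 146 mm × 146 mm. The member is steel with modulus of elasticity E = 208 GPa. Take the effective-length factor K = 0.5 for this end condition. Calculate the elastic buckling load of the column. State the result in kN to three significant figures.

P_cr ≈ 13800 kN

I = a⁴/12 = 146⁴/12 = 3.786×10^7 mm⁴
I = 3.786×10^7 mm⁴ = 3.786×10^-5 m⁴
Effective length L_e = K·L = 0.5 × 4.75 = 2.375 m
P_cr = π²EI / L_e² = π² × 208×10⁹ × 3.786×10^-5 / 2.375² = 1.378×10^7 N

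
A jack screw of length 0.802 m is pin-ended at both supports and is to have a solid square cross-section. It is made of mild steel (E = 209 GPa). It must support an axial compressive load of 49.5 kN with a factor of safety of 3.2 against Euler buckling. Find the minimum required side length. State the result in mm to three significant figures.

a ≈ 27.7 mm

Required P_cr = n·P = 3.2 × 49.5 = 158.4 kN
L_e = K·L = 1 × 0.802 = 0.8020 m
Required I = P_cr·L_e²/(π²E) = 1.584×10^5 × 0.8020² / (π² × 2.09×10^11) = 4.939×10^-8 m⁴
I_req = 4.939×10^4 mm⁴
Solid square: I = a⁴/12  ⇒  a = (12I)^(1/4) = (12×4.939×10^4)^(1/4) = 27.7 mm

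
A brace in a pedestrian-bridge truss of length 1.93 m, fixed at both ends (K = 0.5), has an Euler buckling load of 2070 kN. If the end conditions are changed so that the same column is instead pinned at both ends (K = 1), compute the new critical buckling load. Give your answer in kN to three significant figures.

P_cr ∝ 1/K², so P_cr,new = P_cr,old × (K_old/K_new)² = 2070 × (0.5/1)²
= 2070 × 0.2500 = 518 kN

P_cr ≈ 518 kN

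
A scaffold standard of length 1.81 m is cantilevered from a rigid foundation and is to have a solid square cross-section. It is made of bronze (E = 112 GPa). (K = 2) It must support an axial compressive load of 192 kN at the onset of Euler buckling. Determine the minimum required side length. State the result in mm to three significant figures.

L_e = K·L = 2 × 1.81 = 3.620 m
Required I = P_cr·L_e²/(π²E) = 1.920×10^5 × 3.620² / (π² × 1.12×10^11) = 2.276×10^-6 m⁴
I_req = 2.276×10^6 mm⁴
Solid square: I = a⁴/12  ⇒  a = (12I)^(1/4) = (12×2.276×10^6)^(1/4) = 72.3 mm

a ≈ 72.3 mm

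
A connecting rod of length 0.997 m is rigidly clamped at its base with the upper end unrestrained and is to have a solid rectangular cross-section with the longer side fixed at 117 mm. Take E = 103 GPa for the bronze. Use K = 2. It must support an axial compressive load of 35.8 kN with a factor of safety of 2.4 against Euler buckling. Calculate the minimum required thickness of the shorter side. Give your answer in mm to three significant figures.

Required P_cr = n·P = 2.4 × 35.8 = 85.92 kN
L_e = K·L = 2 × 0.997 = 1.994 m
Required I = P_cr·L_e²/(π²E) = 8.592×10^4 × 1.994² / (π² × 1.03×10^11) = 3.361×10^-7 m⁴
I_req = 3.361×10^5 mm⁴
Rectangle, weak axis: I_min = h·b³/12 with h = 117 mm fixed  ⇒  b = (12I/h)^(1/3) = 32.5 mm

b ≈ 32.5 mm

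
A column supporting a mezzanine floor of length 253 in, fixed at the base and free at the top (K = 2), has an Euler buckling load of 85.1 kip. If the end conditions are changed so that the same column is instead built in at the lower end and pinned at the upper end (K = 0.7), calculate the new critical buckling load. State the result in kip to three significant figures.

P_cr ≈ 695 kip

P_cr ∝ 1/K², so P_cr,new = P_cr,old × (K_old/K_new)² = 85.1 × (2/0.7)²
= 85.1 × 8.163 = 695 kip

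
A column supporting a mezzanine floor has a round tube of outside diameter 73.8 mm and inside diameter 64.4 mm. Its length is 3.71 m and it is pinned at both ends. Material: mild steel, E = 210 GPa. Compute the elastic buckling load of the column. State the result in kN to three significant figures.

d_o = 73.8 mm, d_i = 64.4 mm
I = π(d_o⁴ − d_i⁴)/64 = π(73.8⁴ − 64.40⁴)/64 = 6.118×10^5 mm⁴
I = 6.118×10^5 mm⁴ = 6.118×10^-7 m⁴
Effective length L_e = K·L = 1 × 3.71 = 3.710 m
P_cr = π²EI / L_e² = π² × 210×10⁹ × 6.118×10^-7 / 3.710² = 9.212×10^4 N

P_cr ≈ 92.1 kN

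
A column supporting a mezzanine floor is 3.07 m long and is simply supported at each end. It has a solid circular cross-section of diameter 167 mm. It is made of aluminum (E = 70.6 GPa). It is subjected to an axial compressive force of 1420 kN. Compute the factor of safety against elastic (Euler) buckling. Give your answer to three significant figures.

n ≈ 1.99

I = πd⁴/64 = π×167⁴/64 = 3.818×10^7 mm⁴
I = 3.818×10^7 mm⁴ = 3.818×10^-5 m⁴
Effective length L_e = K·L = 1 × 3.07 = 3.070 m
P_cr = π²EI / L_e² = π² × 70.6×10⁹ × 3.818×10^-5 / 3.070² = 2.823×10^6 N
Factor of safety n = P_cr / P = 2822.7 / 1420 = 1.99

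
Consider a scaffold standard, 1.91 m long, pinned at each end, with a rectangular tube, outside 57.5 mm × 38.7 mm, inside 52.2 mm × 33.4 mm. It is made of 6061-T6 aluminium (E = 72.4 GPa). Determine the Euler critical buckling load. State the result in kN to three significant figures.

Weak-axis I_min = (h_o·b_o³ − h_i·b_i³)/12 with b_o = 38.7, b_i = 33.40 mm (shorter outer/inner sides).
I_min = (57.5×38.7³ − 52.20×33.40³)/12 = 1.156×10^5 mm⁴
I = 1.156×10^5 mm⁴ = 1.156×10^-7 m⁴
Effective length L_e = K·L = 1 × 1.91 = 1.910 m
P_cr = π²EI / L_e² = π² × 72.4×10⁹ × 1.156×10^-7 / 1.910² = 2.265×10^4 N

P_cr ≈ 22.7 kN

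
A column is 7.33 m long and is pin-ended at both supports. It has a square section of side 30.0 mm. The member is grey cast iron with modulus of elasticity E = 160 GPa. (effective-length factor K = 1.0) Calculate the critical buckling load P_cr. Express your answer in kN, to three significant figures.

P_cr ≈ 1.98 kN

I = a⁴/12 = 30.0⁴/12 = 6.750×10^4 mm⁴
I = 6.750×10^4 mm⁴ = 6.750×10^-8 m⁴
Effective length L_e = K·L = 1 × 7.33 = 7.330 m
P_cr = π²EI / L_e² = π² × 160×10⁹ × 6.750×10^-8 / 7.330² = 1.984×10^3 N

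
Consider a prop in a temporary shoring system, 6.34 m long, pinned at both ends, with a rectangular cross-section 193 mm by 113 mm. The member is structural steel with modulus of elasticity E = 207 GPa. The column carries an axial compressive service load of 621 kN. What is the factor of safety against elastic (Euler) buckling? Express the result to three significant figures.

Buckling occurs about the weak axis: I_min = h·b³/12 with b = 113 mm (the shorter side).
I_min = 193×113³/12 = 2.321×10^7 mm⁴
I = 2.321×10^7 mm⁴ = 2.321×10^-5 m⁴
Effective length L_e = K·L = 1 × 6.34 = 6.340 m
P_cr = π²EI / L_e² = π² × 207×10⁹ × 2.321×10^-5 / 6.340² = 1.180×10^6 N
Factor of safety n = P_cr / P = 1179.5 / 621 = 1.90

n ≈ 1.90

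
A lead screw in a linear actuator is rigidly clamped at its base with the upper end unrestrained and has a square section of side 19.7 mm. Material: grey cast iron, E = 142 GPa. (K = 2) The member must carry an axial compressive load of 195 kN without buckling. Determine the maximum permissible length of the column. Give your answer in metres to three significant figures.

L_max ≈ 0.150 m

I = a⁴/12 = 19.7⁴/12 = 1.255×10^4 mm⁴
I = 1.255×10^-8 m⁴
At the buckling limit P_cr = P = 1.950×10^5 N
From P_cr = π²EI/(K·L)²:  L = (1/K)·√(π²EI/P_cr) = (1/2)·√(π²×1.42×10^11×1.255×10^-8/1.950×10^5)
L = 0.150 m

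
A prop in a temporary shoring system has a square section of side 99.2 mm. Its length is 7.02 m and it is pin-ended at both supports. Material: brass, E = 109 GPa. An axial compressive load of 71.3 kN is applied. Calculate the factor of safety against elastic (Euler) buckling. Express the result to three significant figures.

I = a⁴/12 = 99.2⁴/12 = 8.070×10^6 mm⁴
I = 8.070×10^6 mm⁴ = 8.070×10^-6 m⁴
Effective length L_e = K·L = 1 × 7.02 = 7.020 m
P_cr = π²EI / L_e² = π² × 109×10⁹ × 8.070×10^-6 / 7.020² = 1.762×10^5 N
Factor of safety n = P_cr / P = 176.16 / 71.3 = 2.47

n ≈ 2.47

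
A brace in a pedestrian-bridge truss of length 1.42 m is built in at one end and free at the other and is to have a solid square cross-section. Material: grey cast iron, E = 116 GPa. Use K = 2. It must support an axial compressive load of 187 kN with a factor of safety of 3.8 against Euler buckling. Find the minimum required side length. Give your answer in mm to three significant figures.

a ≈ 88.0 mm

Required P_cr = n·P = 3.8 × 187 = 710.6 kN
L_e = K·L = 2 × 1.42 = 2.840 m
Required I = P_cr·L_e²/(π²E) = 7.106×10^5 × 2.840² / (π² × 1.16×10^11) = 5.006×10^-6 m⁴
I_req = 5.006×10^6 mm⁴
Solid square: I = a⁴/12  ⇒  a = (12I)^(1/4) = (12×5.006×10^6)^(1/4) = 88.0 mm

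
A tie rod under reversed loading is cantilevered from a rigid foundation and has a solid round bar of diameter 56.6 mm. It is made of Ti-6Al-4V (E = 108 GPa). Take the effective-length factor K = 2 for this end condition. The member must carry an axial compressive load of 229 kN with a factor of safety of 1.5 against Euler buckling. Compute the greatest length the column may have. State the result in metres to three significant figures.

I = πd⁴/64 = π×56.6⁴/64 = 5.038×10^5 mm⁴
I = 5.038×10^-7 m⁴
Required critical load P_cr = n·P = 1.5 × 229 = 343.5 kN = 3.435×10^5 N
From P_cr = π²EI/(K·L)²:  L = (1/K)·√(π²EI/P_cr) = (1/2)·√(π²×1.08×10^11×5.038×10^-7/3.435×10^5)
L = 0.625 m

L_max ≈ 0.625 m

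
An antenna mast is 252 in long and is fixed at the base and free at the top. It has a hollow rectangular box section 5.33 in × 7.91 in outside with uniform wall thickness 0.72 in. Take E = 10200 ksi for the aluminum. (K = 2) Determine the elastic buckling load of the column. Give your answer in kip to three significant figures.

Inner dimensions: h_i = 7.91 − 2×0.72 = 6.470 in, b_i = 5.33 − 2×0.72 = 3.890 in
Weak-axis I_min = (h_o·b_o³ − h_i·b_i³)/12 with b_o = 5.33, b_i = 3.890 in (shorter outer/inner sides).
I_min = (7.91×5.33³ − 6.470×3.890³)/12 = 68.07 in⁴
Effective length L_e = K·L = 2 × 252 = 504.0 in
P_cr = π²EI / L_e² = π² × 10200×10³ × 68.07 / 504.0² = 2.698×10^4 lb

P_cr ≈ 27.0 kip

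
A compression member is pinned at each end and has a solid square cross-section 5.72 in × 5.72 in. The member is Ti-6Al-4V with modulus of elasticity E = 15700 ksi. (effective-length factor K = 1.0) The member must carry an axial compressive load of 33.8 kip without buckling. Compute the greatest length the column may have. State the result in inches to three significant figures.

L_max ≈ 640 in

I = a⁴/12 = 5.72⁴/12 = 89.21 in⁴
At the buckling limit P_cr = P = 3.380×10^4 lb
From P_cr = π²EI/(K·L)²:  L = (1/K)·√(π²EI/P_cr) = (1/1)·√(π²×1.57×10^7×89.21/3.380×10^4)
L = 640 in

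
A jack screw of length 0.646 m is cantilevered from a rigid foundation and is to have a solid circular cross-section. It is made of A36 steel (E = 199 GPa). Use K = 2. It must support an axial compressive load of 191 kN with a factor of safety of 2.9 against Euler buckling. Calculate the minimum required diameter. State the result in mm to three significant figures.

Required P_cr = n·P = 2.9 × 191 = 553.9 kN
L_e = K·L = 2 × 0.646 = 1.292 m
Required I = P_cr·L_e²/(π²E) = 5.539×10^5 × 1.292² / (π² × 1.99×10^11) = 4.708×10^-7 m⁴
I_req = 4.708×10^5 mm⁴
Solid circle: I = πd⁴/64  ⇒  d = (64I/π)^(1/4) = (64×4.708×10^5/π)^(1/4) = 55.6 mm

d ≈ 55.6 mm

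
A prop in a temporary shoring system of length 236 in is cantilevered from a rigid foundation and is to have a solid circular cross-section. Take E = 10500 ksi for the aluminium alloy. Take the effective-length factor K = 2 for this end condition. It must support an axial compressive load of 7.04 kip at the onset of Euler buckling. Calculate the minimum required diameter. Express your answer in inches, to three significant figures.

d ≈ 4.19 in

L_e = K·L = 2 × 236 = 472.0 in
Required I = P_cr·L_e²/(π²E) = 7.040×10^3 × 472.0² / (π² × 1.05×10^7) = 15.13 in⁴
Solid circle: I = πd⁴/64  ⇒  d = (64I/π)^(1/4) = (64×15.13/π)^(1/4) = 4.19 in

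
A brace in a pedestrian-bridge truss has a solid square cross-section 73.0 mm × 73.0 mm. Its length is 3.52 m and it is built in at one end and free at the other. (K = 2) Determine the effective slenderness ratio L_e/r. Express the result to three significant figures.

I = a⁴/12 = 73.0⁴/12 = 2.367×10^6 mm⁴
A = 5.329×10^3 mm²;  r_min = √(I/A) = √(2.367×10^6/5.329×10^3) = 21.07 mm
L_e = K·L = 2 × 3.52 m = 7.040 m = 7040.0 mm
λ = L_e / r_min = 7040.0 / 21.07 = 334

λ ≈ 334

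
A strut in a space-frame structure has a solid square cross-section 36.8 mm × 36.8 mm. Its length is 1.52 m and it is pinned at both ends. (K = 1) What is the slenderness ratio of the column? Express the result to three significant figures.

λ ≈ 143

For a square r = a/√12 = 36.8/√12 = 10.62 mm
L_e = K·L = 1 × 1.52 m = 1.520 m = 1520.0 mm
λ = L_e / r_min = 1520.0 / 10.62 = 143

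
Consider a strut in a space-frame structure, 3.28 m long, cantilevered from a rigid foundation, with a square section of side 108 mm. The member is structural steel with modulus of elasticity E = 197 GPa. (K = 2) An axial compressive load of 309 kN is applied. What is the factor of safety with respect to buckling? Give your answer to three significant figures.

n ≈ 1.66

I = a⁴/12 = 108⁴/12 = 1.134×10^7 mm⁴
I = 1.134×10^7 mm⁴ = 1.134×10^-5 m⁴
Effective length L_e = K·L = 2 × 3.28 = 6.560 m
P_cr = π²EI / L_e² = π² × 197×10⁹ × 1.134×10^-5 / 6.560² = 5.122×10^5 N
Factor of safety n = P_cr / P = 512.24 / 309 = 1.66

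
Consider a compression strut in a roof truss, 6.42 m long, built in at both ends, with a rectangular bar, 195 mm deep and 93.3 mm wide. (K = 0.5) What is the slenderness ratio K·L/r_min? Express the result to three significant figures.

λ ≈ 119

Buckling occurs about the weak axis: I_min = h·b³/12 with b = 93.3 mm (the shorter side).
I_min = 195×93.3³/12 = 1.320×10^7 mm⁴
A = 1.819×10^4 mm²;  r_min = √(I/A) = √(1.320×10^7/1.819×10^4) = 26.93 mm
L_e = K·L = 0.5 × 6.42 m = 3.210 m = 3210.0 mm
λ = L_e / r_min = 3210.0 / 26.93 = 119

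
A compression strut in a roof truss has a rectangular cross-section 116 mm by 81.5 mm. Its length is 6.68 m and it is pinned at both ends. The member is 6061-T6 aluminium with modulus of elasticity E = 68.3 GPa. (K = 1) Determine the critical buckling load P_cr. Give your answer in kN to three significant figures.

P_cr ≈ 79.1 kN

Buckling occurs about the weak axis: I_min = h·b³/12 with b = 81.5 mm (the shorter side).
I_min = 116×81.5³/12 = 5.233×10^6 mm⁴
I = 5.233×10^6 mm⁴ = 5.233×10^-6 m⁴
Effective length L_e = K·L = 1 × 6.68 = 6.680 m
P_cr = π²EI / L_e² = π² × 68.3×10⁹ × 5.233×10^-6 / 6.680² = 7.905×10^4 N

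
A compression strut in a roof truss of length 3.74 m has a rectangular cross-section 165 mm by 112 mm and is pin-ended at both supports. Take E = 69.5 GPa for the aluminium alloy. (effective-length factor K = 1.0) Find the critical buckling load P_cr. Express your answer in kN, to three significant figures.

Buckling occurs about the weak axis: I_min = h·b³/12 with b = 112 mm (the shorter side).
I_min = 165×112³/12 = 1.932×10^7 mm⁴
I = 1.932×10^7 mm⁴ = 1.932×10^-5 m⁴
Effective length L_e = K·L = 1 × 3.74 = 3.740 m
P_cr = π²EI / L_e² = π² × 69.5×10⁹ × 1.932×10^-5 / 3.740² = 9.473×10^5 N

P_cr ≈ 947 kN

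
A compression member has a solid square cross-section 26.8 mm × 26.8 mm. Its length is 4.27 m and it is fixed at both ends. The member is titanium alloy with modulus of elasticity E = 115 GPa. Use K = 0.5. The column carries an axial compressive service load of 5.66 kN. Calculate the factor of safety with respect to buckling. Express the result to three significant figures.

n ≈ 1.89

I = a⁴/12 = 26.8⁴/12 = 4.299×10^4 mm⁴
I = 4.299×10^4 mm⁴ = 4.299×10^-8 m⁴
Effective length L_e = K·L = 0.5 × 4.27 = 2.135 m
P_cr = π²EI / L_e² = π² × 115×10⁹ × 4.299×10^-8 / 2.135² = 1.070×10^4 N
Factor of safety n = P_cr / P = 10.704 / 5.66 = 1.89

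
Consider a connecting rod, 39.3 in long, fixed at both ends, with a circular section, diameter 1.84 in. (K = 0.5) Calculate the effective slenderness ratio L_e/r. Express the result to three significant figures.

I = πd⁴/64 = π×1.84⁴/64 = 0.5627 in⁴
A = 2.659 in²;  r_min = √(I/A) = √(0.5627/2.659) = 0.4600 in
L_e = K·L = 0.5 × 39.3 = 19.65 in
λ = L_e / r_min = 19.650 / 0.4600 = 42.7

λ ≈ 42.7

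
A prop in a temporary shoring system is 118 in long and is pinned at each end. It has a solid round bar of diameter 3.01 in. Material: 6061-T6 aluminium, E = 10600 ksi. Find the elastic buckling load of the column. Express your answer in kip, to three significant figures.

I = πd⁴/64 = π×3.01⁴/64 = 4.029 in⁴
Effective length L_e = K·L = 1 × 118 = 118.0 in
P_cr = π²EI / L_e² = π² × 10600×10³ × 4.029 / 118.0² = 3.027×10^4 lb

P_cr ≈ 30.3 kip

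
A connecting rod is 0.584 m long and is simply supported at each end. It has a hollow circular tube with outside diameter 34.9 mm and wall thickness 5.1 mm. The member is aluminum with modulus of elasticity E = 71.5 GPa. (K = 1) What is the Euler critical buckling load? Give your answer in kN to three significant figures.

P_cr ≈ 113 kN

Inner diameter d_i = 34.9 − 2×5.1 = 24.70 mm
I = π(d_o⁴ − d_i⁴)/64 = π(34.9⁴ − 24.70⁴)/64 = 5.455×10^4 mm⁴
I = 5.455×10^4 mm⁴ = 5.455×10^-8 m⁴
Effective length L_e = K·L = 1 × 0.584 = 0.5840 m
P_cr = π²EI / L_e² = π² × 71.5×10⁹ × 5.455×10^-8 / 0.5840² = 1.129×10^5 N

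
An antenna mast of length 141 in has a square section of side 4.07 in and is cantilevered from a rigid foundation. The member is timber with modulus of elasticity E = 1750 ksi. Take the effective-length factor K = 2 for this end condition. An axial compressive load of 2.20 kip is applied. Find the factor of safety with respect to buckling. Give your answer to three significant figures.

n ≈ 2.26

I = a⁴/12 = 4.07⁴/12 = 22.87 in⁴
Effective length L_e = K·L = 2 × 141 = 282.0 in
P_cr = π²EI / L_e² = π² × 1750×10³ × 22.87 / 282.0² = 4.966×10^3 lb
Factor of safety n = P_cr / P = 4.9663 / 2.20 = 2.26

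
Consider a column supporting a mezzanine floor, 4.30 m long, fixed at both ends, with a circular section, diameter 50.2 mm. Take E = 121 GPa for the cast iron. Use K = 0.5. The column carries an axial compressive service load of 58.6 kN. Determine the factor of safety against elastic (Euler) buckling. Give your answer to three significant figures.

n ≈ 1.37

I = πd⁴/64 = π×50.2⁴/64 = 3.117×10^5 mm⁴
I = 3.117×10^5 mm⁴ = 3.117×10^-7 m⁴
Effective length L_e = K·L = 0.5 × 4.30 = 2.150 m
P_cr = π²EI / L_e² = π² × 121×10⁹ × 3.117×10^-7 / 2.150² = 8.054×10^4 N
Factor of safety n = P_cr / P = 80.537 / 58.6 = 1.37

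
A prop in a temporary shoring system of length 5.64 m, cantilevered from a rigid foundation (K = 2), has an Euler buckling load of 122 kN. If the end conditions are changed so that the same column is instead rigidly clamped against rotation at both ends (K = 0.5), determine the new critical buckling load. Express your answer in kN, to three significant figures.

P_cr ≈ 1950 kN

P_cr ∝ 1/K², so P_cr,new = P_cr,old × (K_old/K_new)² = 122 × (2/0.5)²
= 122 × 16.00 = 1950 kN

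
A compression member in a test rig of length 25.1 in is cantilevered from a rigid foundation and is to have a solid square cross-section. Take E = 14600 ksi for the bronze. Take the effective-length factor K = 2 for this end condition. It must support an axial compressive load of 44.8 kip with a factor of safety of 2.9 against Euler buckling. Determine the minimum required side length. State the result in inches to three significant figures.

Required P_cr = n·P = 2.9 × 44.8 = 129.9 kip
L_e = K·L = 2 × 25.1 = 50.20 in
Required I = P_cr·L_e²/(π²E) = 1.299×10^5 × 50.20² / (π² × 1.46×10^7) = 2.272 in⁴
Solid square: I = a⁴/12  ⇒  a = (12I)^(1/4) = (12×2.272)^(1/4) = 2.29 in

a ≈ 2.29 in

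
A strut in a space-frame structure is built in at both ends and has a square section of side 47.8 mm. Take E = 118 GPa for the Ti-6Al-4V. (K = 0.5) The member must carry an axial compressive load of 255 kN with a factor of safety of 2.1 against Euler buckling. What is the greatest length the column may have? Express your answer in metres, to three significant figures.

L_max ≈ 1.95 m

I = a⁴/12 = 47.8⁴/12 = 4.350×10^5 mm⁴
I = 4.350×10^-7 m⁴
Required critical load P_cr = n·P = 2.1 × 255 = 535.5 kN = 5.355×10^5 N
From P_cr = π²EI/(K·L)²:  L = (1/K)·√(π²EI/P_cr) = (1/0.5)·√(π²×1.18×10^11×4.350×10^-7/5.355×10^5)
L = 1.95 m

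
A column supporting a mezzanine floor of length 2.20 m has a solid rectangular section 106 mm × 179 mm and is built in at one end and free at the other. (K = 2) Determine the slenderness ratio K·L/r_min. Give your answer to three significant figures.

λ ≈ 144

Buckling occurs about the weak axis: I_min = h·b³/12 with b = 106 mm (the shorter side).
I_min = 179×106³/12 = 1.777×10^7 mm⁴
A = 1.897×10^4 mm²;  r_min = √(I/A) = √(1.777×10^7/1.897×10^4) = 30.60 mm
L_e = K·L = 2 × 2.20 m = 4.400 m = 4400.0 mm
λ = L_e / r_min = 4400.0 / 30.60 = 144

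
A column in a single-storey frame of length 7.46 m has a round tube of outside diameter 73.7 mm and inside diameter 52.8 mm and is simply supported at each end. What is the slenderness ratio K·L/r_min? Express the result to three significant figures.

d_o = 73.7 mm, d_i = 52.8 mm
I = π(d_o⁴ − d_i⁴)/64 = π(73.7⁴ − 52.80⁴)/64 = 1.067×10^6 mm⁴
A = 2.076×10^3 mm²;  r_min = √(I/A) = √(1.067×10^6/2.076×10^3) = 22.67 mm
L_e = K·L = 1 × 7.46 m = 7.460 m = 7460.0 mm
λ = L_e / r_min = 7460.0 / 22.67 = 329

λ ≈ 329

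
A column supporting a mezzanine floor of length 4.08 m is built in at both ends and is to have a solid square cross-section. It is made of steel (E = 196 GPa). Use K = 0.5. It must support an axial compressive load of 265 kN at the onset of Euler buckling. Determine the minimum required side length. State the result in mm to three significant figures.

a ≈ 51.1 mm

L_e = K·L = 0.5 × 4.08 = 2.040 m
Required I = P_cr·L_e²/(π²E) = 2.650×10^5 × 2.040² / (π² × 1.96×10^11) = 5.701×10^-7 m⁴
I_req = 5.701×10^5 mm⁴
Solid square: I = a⁴/12  ⇒  a = (12I)^(1/4) = (12×5.701×10^5)^(1/4) = 51.1 mm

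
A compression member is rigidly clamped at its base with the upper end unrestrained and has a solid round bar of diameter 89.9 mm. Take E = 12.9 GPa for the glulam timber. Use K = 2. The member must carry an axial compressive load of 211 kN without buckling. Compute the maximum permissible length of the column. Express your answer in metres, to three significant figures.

I = πd⁴/64 = π×89.9⁴/64 = 3.206×10^6 mm⁴
I = 3.206×10^-6 m⁴
At the buckling limit P_cr = P = 2.110×10^5 N
From P_cr = π²EI/(K·L)²:  L = (1/K)·√(π²EI/P_cr) = (1/2)·√(π²×1.29×10^10×3.206×10^-6/2.110×10^5)
L = 0.695 m

L_max ≈ 0.695 m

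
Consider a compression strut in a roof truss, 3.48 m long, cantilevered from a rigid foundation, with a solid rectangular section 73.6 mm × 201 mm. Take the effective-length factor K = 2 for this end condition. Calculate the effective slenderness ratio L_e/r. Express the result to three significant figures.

For a rectangle r_min = b/√12 = 73.6/√12 = 21.25 mm
L_e = K·L = 2 × 3.48 m = 6.960 m = 6960.0 mm
λ = L_e / r_min = 6960.0 / 21.25 = 328

λ ≈ 328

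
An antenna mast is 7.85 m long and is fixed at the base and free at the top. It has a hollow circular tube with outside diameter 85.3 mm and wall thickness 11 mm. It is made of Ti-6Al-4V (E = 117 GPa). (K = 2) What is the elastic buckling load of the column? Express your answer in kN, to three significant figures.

P_cr ≈ 8.48 kN

Inner diameter d_i = 85.3 − 2×11 = 63.30 mm
I = π(d_o⁴ − d_i⁴)/64 = π(85.3⁴ − 63.30⁴)/64 = 1.811×10^6 mm⁴
I = 1.811×10^6 mm⁴ = 1.811×10^-6 m⁴
Effective length L_e = K·L = 2 × 7.85 = 15.70 m
P_cr = π²EI / L_e² = π² × 117×10⁹ × 1.811×10^-6 / 15.70² = 8.482×10^3 N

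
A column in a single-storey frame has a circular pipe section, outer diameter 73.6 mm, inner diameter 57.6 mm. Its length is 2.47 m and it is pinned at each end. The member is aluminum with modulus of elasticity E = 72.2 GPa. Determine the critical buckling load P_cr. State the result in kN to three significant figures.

d_o = 73.6 mm, d_i = 57.6 mm
I = π(d_o⁴ − d_i⁴)/64 = π(73.6⁴ − 57.60⁴)/64 = 9.001×10^5 mm⁴
I = 9.001×10^5 mm⁴ = 9.001×10^-7 m⁴
Effective length L_e = K·L = 1 × 2.47 = 2.470 m
P_cr = π²EI / L_e² = π² × 72.2×10⁹ × 9.001×10^-7 / 2.470² = 1.051×10^5 N

P_cr ≈ 105 kN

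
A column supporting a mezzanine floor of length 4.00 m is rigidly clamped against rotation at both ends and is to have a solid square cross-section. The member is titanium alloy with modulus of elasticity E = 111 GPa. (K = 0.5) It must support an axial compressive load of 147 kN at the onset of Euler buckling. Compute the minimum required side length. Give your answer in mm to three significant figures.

a ≈ 50.4 mm

L_e = K·L = 0.5 × 4.00 = 2.000 m
Required I = P_cr·L_e²/(π²E) = 1.470×10^5 × 2.000² / (π² × 1.11×10^11) = 5.367×10^-7 m⁴
I_req = 5.367×10^5 mm⁴
Solid square: I = a⁴/12  ⇒  a = (12I)^(1/4) = (12×5.367×10^5)^(1/4) = 50.4 mm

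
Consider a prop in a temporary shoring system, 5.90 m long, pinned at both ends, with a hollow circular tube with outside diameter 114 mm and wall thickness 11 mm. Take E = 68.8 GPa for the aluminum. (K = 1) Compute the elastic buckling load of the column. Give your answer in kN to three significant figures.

P_cr ≈ 93.1 kN

Inner diameter d_i = 114 − 2×11 = 92.00 mm
I = π(d_o⁴ − d_i⁴)/64 = π(114⁴ − 92.00⁴)/64 = 4.774×10^6 mm⁴
I = 4.774×10^6 mm⁴ = 4.774×10^-6 m⁴
Effective length L_e = K·L = 1 × 5.90 = 5.900 m
P_cr = π²EI / L_e² = π² × 68.8×10⁹ × 4.774×10^-6 / 5.900² = 9.313×10^4 N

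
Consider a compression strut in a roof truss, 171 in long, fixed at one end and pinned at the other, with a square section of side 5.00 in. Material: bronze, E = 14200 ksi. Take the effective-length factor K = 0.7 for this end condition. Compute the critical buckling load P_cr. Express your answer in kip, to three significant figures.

P_cr ≈ 509 kip

I = a⁴/12 = 5.00⁴/12 = 52.08 in⁴
Effective length L_e = K·L = 0.7 × 171 = 119.7 in
P_cr = π²EI / L_e² = π² × 14200×10³ × 52.08 / 119.7² = 5.094×10^5 lb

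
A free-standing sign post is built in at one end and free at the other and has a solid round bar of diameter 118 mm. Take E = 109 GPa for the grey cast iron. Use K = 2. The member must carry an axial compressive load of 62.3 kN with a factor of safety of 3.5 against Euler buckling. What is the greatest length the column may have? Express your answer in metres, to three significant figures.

I = πd⁴/64 = π×118⁴/64 = 9.517×10^6 mm⁴
I = 9.517×10^-6 m⁴
Required critical load P_cr = n·P = 3.5 × 62.3 = 218.0 kN = 2.180×10^5 N
From P_cr = π²EI/(K·L)²:  L = (1/K)·√(π²EI/P_cr) = (1/2)·√(π²×1.09×10^11×9.517×10^-6/2.180×10^5)
L = 3.43 m

L_max ≈ 3.43 m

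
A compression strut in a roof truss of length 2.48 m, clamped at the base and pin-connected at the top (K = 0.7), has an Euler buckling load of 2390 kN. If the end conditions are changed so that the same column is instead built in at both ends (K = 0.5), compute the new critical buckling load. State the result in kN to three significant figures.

P_cr ≈ 4680 kN

P_cr ∝ 1/K², so P_cr,new = P_cr,old × (K_old/K_new)² = 2390 × (0.7/0.5)²
= 2390 × 1.960 = 4680 kN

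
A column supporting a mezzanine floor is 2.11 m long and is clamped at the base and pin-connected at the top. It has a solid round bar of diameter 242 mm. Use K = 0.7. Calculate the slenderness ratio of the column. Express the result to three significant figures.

λ ≈ 24.4

I = πd⁴/64 = π×242⁴/64 = 1.684×10^8 mm⁴
A = 4.600×10^4 mm²;  r_min = √(I/A) = √(1.684×10^8/4.600×10^4) = 60.50 mm
L_e = K·L = 0.7 × 2.11 m = 1.477 m = 1477.0 mm
λ = L_e / r_min = 1477.0 / 60.50 = 24.4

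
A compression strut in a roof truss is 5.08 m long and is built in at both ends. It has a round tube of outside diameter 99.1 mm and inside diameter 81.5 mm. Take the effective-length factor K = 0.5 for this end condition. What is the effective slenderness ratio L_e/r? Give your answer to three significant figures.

λ ≈ 79.2

d_o = 99.1 mm, d_i = 81.5 mm
I = π(d_o⁴ − d_i⁴)/64 = π(99.1⁴ − 81.50⁴)/64 = 2.569×10^6 mm⁴
A = 2.496×10^3 mm²;  r_min = √(I/A) = √(2.569×10^6/2.496×10^3) = 32.08 mm
L_e = K·L = 0.5 × 5.08 m = 2.540 m = 2540.0 mm
λ = L_e / r_min = 2540.0 / 32.08 = 79.2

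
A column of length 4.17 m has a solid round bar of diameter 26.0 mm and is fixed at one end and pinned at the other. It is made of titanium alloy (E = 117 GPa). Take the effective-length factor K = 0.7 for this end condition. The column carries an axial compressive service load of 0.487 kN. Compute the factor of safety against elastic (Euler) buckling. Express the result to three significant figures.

I = πd⁴/64 = π×26.0⁴/64 = 2.243×10^4 mm⁴
I = 2.243×10^4 mm⁴ = 2.243×10^-8 m⁴
Effective length L_e = K·L = 0.7 × 4.17 = 2.919 m
P_cr = π²EI / L_e² = π² × 117×10⁹ × 2.243×10^-8 / 2.919² = 3.040×10^3 N
Factor of safety n = P_cr / P = 3.0400 / 0.487 = 6.24

n ≈ 6.24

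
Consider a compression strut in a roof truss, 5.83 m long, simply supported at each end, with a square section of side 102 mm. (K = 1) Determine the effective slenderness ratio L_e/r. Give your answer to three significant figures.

λ ≈ 198

I = a⁴/12 = 102⁴/12 = 9.020×10^6 mm⁴
A = 1.040×10^4 mm²;  r_min = √(I/A) = √(9.020×10^6/1.040×10^4) = 29.44 mm
L_e = K·L = 1 × 5.83 m = 5.830 m = 5830.0 mm
λ = L_e / r_min = 5830.0 / 29.44 = 198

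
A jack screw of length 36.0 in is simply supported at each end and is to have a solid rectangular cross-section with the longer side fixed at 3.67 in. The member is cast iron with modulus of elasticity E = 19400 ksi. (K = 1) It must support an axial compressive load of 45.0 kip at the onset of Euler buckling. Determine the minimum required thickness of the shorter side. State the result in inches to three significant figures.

b ≈ 0.999 in

L_e = K·L = 1 × 36.0 = 36.00 in
Required I = P_cr·L_e²/(π²E) = 4.500×10^4 × 36.00² / (π² × 1.94×10^7) = 0.3046 in⁴
Rectangle, weak axis: I_min = h·b³/12 with h = 3.67 in fixed  ⇒  b = (12I/h)^(1/3) = 0.999 in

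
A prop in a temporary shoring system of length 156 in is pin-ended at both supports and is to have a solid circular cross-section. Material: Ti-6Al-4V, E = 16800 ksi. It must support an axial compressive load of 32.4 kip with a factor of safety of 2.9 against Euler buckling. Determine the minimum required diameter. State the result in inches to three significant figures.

d ≈ 4.09 in

Required P_cr = n·P = 2.9 × 32.4 = 93.96 kip
L_e = K·L = 1 × 156 = 156.0 in
Required I = P_cr·L_e²/(π²E) = 9.396×10^4 × 156.0² / (π² × 1.68×10^7) = 13.79 in⁴
Solid circle: I = πd⁴/64  ⇒  d = (64I/π)^(1/4) = (64×13.79/π)^(1/4) = 4.09 in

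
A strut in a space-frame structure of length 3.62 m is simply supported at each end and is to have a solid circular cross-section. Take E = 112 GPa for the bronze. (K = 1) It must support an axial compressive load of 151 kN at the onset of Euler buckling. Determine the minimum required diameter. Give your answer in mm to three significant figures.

d ≈ 77.7 mm

L_e = K·L = 1 × 3.62 = 3.620 m
Required I = P_cr·L_e²/(π²E) = 1.510×10^5 × 3.620² / (π² × 1.12×10^11) = 1.790×10^-6 m⁴
I_req = 1.790×10^6 mm⁴
Solid circle: I = πd⁴/64  ⇒  d = (64I/π)^(1/4) = (64×1.790×10^6/π)^(1/4) = 77.7 mm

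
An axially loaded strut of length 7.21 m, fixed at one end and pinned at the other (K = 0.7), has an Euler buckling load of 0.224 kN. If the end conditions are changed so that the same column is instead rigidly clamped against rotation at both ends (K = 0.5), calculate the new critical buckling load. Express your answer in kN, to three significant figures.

P_cr ≈ 0.439 kN

P_cr ∝ 1/K², so P_cr,new = P_cr,old × (K_old/K_new)² = 0.224 × (0.7/0.5)²
= 0.224 × 1.960 = 0.439 kN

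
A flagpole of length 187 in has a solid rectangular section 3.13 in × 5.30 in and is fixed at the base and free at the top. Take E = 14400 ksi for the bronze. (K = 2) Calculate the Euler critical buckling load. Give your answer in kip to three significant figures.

P_cr ≈ 13.8 kip

Buckling occurs about the weak axis: I_min = h·b³/12 with b = 3.13 in (the shorter side).
I_min = 5.30×3.13³/12 = 13.54 in⁴
Effective length L_e = K·L = 2 × 187 = 374.0 in
P_cr = π²EI / L_e² = π² × 14400×10³ × 13.54 / 374.0² = 1.376×10^4 lb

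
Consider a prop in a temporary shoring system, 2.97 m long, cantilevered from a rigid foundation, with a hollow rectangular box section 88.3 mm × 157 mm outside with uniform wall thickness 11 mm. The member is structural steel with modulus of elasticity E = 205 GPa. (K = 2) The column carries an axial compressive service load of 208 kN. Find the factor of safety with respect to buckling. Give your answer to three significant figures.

n ≈ 1.58

Inner dimensions: h_i = 157 − 2×11 = 135.0 mm, b_i = 88.3 − 2×11 = 66.30 mm
Weak-axis I_min = (h_o·b_o³ − h_i·b_i³)/12 with b_o = 88.3, b_i = 66.30 mm (shorter outer/inner sides).
I_min = (157×88.3³ − 135.0×66.30³)/12 = 5.729×10^6 mm⁴
I = 5.729×10^6 mm⁴ = 5.729×10^-6 m⁴
Effective length L_e = K·L = 2 × 2.97 = 5.940 m
P_cr = π²EI / L_e² = π² × 205×10⁹ × 5.729×10^-6 / 5.940² = 3.285×10^5 N
Factor of safety n = P_cr / P = 328.51 / 208 = 1.58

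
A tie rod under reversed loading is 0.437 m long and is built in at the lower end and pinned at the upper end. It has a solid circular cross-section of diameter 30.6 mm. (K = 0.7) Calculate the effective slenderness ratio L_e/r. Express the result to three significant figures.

λ ≈ 40.0

For a solid circle r = d/4 = 30.6/4 = 7.650 mm
L_e = K·L = 0.7 × 0.437 m = 0.3059 m = 305.90 mm
λ = L_e / r_min = 305.90 / 7.650 = 40.0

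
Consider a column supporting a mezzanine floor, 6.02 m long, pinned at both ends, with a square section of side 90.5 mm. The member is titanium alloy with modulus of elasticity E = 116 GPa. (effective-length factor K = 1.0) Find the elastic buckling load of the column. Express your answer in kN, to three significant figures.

P_cr ≈ 177 kN

I = a⁴/12 = 90.5⁴/12 = 5.590×10^6 mm⁴
I = 5.590×10^6 mm⁴ = 5.590×10^-6 m⁴
Effective length L_e = K·L = 1 × 6.02 = 6.020 m
P_cr = π²EI / L_e² = π² × 116×10⁹ × 5.590×10^-6 / 6.020² = 1.766×10^5 N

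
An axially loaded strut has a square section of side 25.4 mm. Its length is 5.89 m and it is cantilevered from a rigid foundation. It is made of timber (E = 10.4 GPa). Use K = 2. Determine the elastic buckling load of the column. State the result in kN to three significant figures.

I = a⁴/12 = 25.4⁴/12 = 3.469×10^4 mm⁴
I = 3.469×10^4 mm⁴ = 3.469×10^-8 m⁴
Effective length L_e = K·L = 2 × 5.89 = 11.78 m
P_cr = π²EI / L_e² = π² × 10.4×10⁹ × 3.469×10^-8 / 11.78² = 25.66 N

P_cr ≈ 0.0257 kN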